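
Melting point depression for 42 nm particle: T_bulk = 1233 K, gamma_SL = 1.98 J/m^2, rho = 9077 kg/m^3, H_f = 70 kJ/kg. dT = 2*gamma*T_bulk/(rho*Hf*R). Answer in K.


Radius R = 42/2 = 21 nm = 2.1e-08 m
Convert H_f = 70 kJ/kg = 70000 J/kg
dT = 2 * gamma_SL * T_bulk / (rho * H_f * R)
dT = 2 * 1.98 * 1233 / (9077 * 70000 * 2.1e-08)
dT = 365.9 K

365.9


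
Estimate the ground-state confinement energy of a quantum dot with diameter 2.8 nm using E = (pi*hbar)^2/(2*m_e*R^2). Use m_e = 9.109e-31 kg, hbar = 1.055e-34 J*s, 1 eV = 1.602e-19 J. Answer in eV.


Radius R = 2.8/2 = 1.4 nm = 1.4e-09 m
E = (pi * 1.055e-34)^2 / (2 * 9.109e-31 * (1.4e-09)^2)
E(J) = 3.07644e-20
E = E(J) / 1.602e-19 = 0.192 eV

0.192


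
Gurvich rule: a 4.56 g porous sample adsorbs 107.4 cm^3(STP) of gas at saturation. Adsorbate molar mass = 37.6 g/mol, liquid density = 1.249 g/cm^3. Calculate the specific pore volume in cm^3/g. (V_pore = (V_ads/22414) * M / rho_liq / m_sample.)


Moles adsorbed n = V_ads / 22414 = 107.4 / 22414 = 4.791648e-03 mol
Liquid volume V_liq = n * M / rho_liq = 4.791648e-03 * 37.6 / 1.249 = 0.14425 cm^3
Specific pore volume V_pore = V_liq / m_sample = 0.14425 / 4.56
V_pore = 0.0316 cm^3/g

0.0316


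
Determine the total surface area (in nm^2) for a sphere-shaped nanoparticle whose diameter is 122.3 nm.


Radius r = 122.3/2 = 61.15 nm
Surface area SA = 4 * pi * r^2
SA = 4 * pi * (61.15)^2
SA = 46989.71 nm^2

46989.71


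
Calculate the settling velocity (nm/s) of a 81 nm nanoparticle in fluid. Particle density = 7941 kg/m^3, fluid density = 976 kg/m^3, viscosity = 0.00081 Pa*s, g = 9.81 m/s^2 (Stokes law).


Radius R = 81/2 nm = 4.05e-08 m
Density difference = 7941 - 976 = 6965 kg/m^3
v = 2 * R^2 * (rho_p - rho_f) * g / (9 * eta)
v = 2 * (4.05e-08)^2 * 6965 * 9.81 / (9 * 0.00081)
v = 3.0747e-08 m/s = 30.747 nm/s

30.747


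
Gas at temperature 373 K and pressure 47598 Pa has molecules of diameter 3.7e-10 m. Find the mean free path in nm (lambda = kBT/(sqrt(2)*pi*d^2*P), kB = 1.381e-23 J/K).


Mean free path: lambda = kB*T / (sqrt(2) * pi * d^2 * P)
lambda = 1.381e-23 * 373 / (sqrt(2) * pi * (3.7e-10)^2 * 47598)
lambda = 1.77928e-07 m
lambda = 177.93 nm

177.93


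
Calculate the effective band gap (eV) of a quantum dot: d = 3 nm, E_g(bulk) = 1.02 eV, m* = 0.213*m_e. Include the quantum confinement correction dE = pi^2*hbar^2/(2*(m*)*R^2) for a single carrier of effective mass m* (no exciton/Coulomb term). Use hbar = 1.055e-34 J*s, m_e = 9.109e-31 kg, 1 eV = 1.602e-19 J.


Radius R = 3/2 nm = 1.5e-09 m
Confinement energy dE = pi^2 * hbar^2 / (2 * m_eff * m_e * R^2)
dE = pi^2 * (1.055e-34)^2 / (2 * 0.213 * 9.109e-31 * (1.5e-09)^2) J, divided by 1.602e-19 J/eV
dE = 0.7854 eV
Total band gap = E_g(bulk) + dE = 1.02 + 0.7854 = 1.8054 eV

1.8054


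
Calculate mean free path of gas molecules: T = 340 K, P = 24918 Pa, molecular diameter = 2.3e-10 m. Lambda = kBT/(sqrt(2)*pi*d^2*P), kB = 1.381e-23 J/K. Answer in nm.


Mean free path: lambda = kB*T / (sqrt(2) * pi * d^2 * P)
lambda = 1.381e-23 * 340 / (sqrt(2) * pi * (2.3e-10)^2 * 24918)
lambda = 8.0175e-07 m
lambda = 801.75 nm

801.75


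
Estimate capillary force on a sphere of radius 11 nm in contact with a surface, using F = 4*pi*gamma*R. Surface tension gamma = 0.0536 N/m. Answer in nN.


Convert radius: R = 11 nm = 1.1e-08 m
F = 4 * pi * gamma * R
F = 4 * pi * 0.0536 * 1.1e-08
F = 7.40913e-09 N = 7.4091 nN

7.4091


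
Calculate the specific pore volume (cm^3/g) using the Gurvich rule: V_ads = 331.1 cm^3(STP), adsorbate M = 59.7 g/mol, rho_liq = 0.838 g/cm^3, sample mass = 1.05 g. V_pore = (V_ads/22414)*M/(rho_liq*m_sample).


Moles adsorbed n = V_ads / 22414 = 331.1 / 22414 = 1.477202e-02 mol
Liquid volume V_liq = n * M / rho_liq = 1.477202e-02 * 59.7 / 0.838 = 1.05237 cm^3
Specific pore volume V_pore = V_liq / m_sample = 1.05237 / 1.05
V_pore = 1.0023 cm^3/g

1.0023


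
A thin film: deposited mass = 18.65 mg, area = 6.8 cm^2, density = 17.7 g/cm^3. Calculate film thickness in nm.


Convert: m = 18.65 mg = 1.8650e-05 kg, A = 6.8 cm^2 = 6.8000e-04 m^2, rho = 17.7 g/cm^3 = 17700 kg/m^3
t = m / (A * rho)
t = 1.8650e-05 / (6.8000e-04 * 17700)
t = 1.5495e-06 m = 1549.5 nm

1549.5


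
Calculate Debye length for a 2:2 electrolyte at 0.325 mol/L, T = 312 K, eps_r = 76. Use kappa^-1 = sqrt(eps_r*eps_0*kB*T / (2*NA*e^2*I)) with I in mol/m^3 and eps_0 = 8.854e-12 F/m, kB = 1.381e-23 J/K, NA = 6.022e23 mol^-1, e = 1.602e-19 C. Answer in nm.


Ionic strength I = 0.325 * 2^2 * 1000 = 1300 mol/m^3
kappa^-1 = sqrt(76 * 8.854e-12 * 1.381e-23 * 312 / (2 * 6.022e23 * (1.602e-19)^2 * 1300))
kappa^-1 = 0.269 nm

0.269


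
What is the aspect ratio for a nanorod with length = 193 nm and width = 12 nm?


Aspect ratio AR = length / diameter
AR = 193 / 12
AR = 16.08

16.08


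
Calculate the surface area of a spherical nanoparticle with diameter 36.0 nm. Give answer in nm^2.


Radius r = 36.0/2 = 18 nm
Surface area SA = 4 * pi * r^2
SA = 4 * pi * (18)^2
SA = 4071.5 nm^2

4071.5


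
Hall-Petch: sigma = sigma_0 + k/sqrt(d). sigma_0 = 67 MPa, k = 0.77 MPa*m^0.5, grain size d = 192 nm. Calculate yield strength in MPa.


d = 192 nm = 1.92e-07 m
sqrt(d) = 0.000438178
Hall-Petch contribution = k / sqrt(d) = 0.77 / 0.000438178 = 1757.3 MPa
sigma = sigma_0 + k/sqrt(d) = 67 + 1757.3 = 1824.3 MPa

1824.3


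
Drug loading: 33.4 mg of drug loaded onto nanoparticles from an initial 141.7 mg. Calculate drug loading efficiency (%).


Drug loading efficiency = (drug loaded / drug initial) * 100
DLE = 33.4 / 141.7 * 100
DLE = 0.2357 * 100
DLE = 23.57%

23.57


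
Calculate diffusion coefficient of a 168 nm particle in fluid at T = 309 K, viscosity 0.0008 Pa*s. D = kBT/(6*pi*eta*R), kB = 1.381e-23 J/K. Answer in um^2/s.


Radius R = 168/2 = 84 nm = 8.4e-08 m
D = kB*T / (6*pi*eta*R)
D = 1.381e-23 * 309 / (6 * pi * 0.0008 * 8.4e-08)
D = 3.36885e-12 m^2/s = 3.369 um^2/s

3.369


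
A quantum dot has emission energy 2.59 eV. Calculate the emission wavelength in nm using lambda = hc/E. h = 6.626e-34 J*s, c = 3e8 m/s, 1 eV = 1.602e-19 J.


Convert energy: E = 2.59 eV = 2.59 * 1.602e-19 = 4.14918e-19 J
lambda = h*c / E = 6.626e-34 * 3e8 / 4.14918e-19
lambda = 4.79083e-07 m = 479.1 nm

479.1


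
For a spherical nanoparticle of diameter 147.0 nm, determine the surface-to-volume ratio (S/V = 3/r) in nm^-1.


Radius r = 147.0/2 = 73.5 nm
S/V = 3 / r = 3 / 73.5
S/V = 0.0408 nm^-1

0.0408


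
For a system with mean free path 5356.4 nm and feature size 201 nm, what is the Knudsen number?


Knudsen number Kn = lambda / L
Kn = 5356.4 / 201
Kn = 26.6488

26.6488


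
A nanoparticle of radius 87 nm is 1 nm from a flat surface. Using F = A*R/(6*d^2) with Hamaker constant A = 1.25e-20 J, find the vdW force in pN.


Convert to SI: R = 87 nm = 8.7e-08 m, d = 1 nm = 1e-09 m
F = A * R / (6 * d^2)
F = 1.25e-20 * 8.7e-08 / (6 * (1e-09)^2)
F = 1.8125e-10 N = 181.25 pN

181.25


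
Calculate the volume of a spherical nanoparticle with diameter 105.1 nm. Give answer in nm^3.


Radius r = 105.1/2 = 52.55 nm
Volume V = (4/3) * pi * r^3
V = (4/3) * pi * (52.55)^3
V = 607864.49 nm^3

607864.49


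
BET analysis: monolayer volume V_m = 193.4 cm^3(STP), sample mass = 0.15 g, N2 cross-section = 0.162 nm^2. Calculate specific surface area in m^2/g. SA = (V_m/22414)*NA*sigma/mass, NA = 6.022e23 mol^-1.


Number of moles in monolayer = V_m / 22414 = 193.4 / 22414 = 0.00862854
Number of molecules = moles * NA = 0.00862854 * 6.022e23
SA = molecules * sigma / mass
SA = (193.4 / 22414) * 6.022e23 * 0.162e-18 / 0.15
SA = 5611.8 m^2/g

5611.8


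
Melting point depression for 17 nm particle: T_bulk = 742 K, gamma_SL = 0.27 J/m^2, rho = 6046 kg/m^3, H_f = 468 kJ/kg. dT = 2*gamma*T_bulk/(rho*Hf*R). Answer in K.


Radius R = 17/2 = 8.5 nm = 8.5e-09 m
Convert H_f = 468 kJ/kg = 468000 J/kg
dT = 2 * gamma_SL * T_bulk / (rho * H_f * R)
dT = 2 * 0.27 * 742 / (6046 * 468000 * 8.5e-09)
dT = 16.7 K

16.7


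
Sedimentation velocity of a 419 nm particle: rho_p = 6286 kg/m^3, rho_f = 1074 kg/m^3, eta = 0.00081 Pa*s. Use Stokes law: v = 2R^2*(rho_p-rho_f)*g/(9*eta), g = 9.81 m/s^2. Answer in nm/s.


Radius R = 419/2 nm = 2.095e-07 m
Density difference = 6286 - 1074 = 5212 kg/m^3
v = 2 * R^2 * (rho_p - rho_f) * g / (9 * eta)
v = 2 * (2.095e-07)^2 * 5212 * 9.81 / (9 * 0.00081)
v = 6.15664e-07 m/s = 615.6643 nm/s

615.6643


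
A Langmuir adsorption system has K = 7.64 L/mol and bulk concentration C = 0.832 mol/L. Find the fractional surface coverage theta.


Langmuir isotherm: theta = K*C / (1 + K*C)
K*C = 7.64 * 0.832 = 6.35648
theta = 6.35648 / (1 + 6.35648) = 6.35648 / 7.35648
theta = 0.8641

0.8641


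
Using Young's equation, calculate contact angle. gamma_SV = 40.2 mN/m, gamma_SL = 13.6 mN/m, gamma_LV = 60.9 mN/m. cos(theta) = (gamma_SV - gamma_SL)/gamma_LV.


cos(theta) = (gamma_SV - gamma_SL) / gamma_LV
cos(theta) = (40.2 - 13.6) / 60.9
cos(theta) = 0.436782
theta = arccos(0.436782) = 64.1 degrees

64.1


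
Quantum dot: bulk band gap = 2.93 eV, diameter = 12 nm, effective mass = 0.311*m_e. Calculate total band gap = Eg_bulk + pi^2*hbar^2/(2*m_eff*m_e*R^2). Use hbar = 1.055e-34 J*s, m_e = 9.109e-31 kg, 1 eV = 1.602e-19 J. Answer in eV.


Radius R = 12/2 nm = 6e-09 m
Confinement energy dE = pi^2 * hbar^2 / (2 * m_eff * m_e * R^2)
dE = pi^2 * (1.055e-34)^2 / (2 * 0.311 * 9.109e-31 * (6e-09)^2) J, divided by 1.602e-19 J/eV
dE = 0.0336 eV
Total band gap = E_g(bulk) + dE = 2.93 + 0.0336 = 2.9636 eV

2.9636


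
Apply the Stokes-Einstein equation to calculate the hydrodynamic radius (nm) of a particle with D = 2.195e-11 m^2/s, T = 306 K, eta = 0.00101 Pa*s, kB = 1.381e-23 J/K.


Stokes-Einstein: R = kB*T / (6*pi*eta*D)
R = 1.381e-23 * 306 / (6 * pi * 0.00101 * 2.195e-11)
R = 1.01125e-08 m = 10.11 nm

10.11


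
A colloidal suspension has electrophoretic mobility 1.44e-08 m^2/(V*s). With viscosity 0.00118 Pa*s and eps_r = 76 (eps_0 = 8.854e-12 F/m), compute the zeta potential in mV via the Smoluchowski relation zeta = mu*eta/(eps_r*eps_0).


Smoluchowski equation: zeta = mu * eta / (eps_r * eps_0)
zeta = 1.44e-08 * 0.00118 / (76 * 8.854e-12)
zeta = 0.025252 V = 25.25 mV

25.25


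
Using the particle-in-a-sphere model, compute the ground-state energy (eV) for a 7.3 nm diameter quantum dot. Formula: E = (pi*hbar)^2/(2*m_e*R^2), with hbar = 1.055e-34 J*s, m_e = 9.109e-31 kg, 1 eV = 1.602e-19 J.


Radius R = 7.3/2 = 3.65 nm = 3.65e-09 m
E = (pi * 1.055e-34)^2 / (2 * 9.109e-31 * (3.65e-09)^2)
E(J) = 4.52604e-21
E = E(J) / 1.602e-19 = 0.0283 eV

0.0283


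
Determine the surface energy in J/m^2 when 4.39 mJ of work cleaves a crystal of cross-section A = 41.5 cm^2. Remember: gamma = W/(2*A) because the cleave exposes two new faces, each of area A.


Convert: A = 41.5 cm^2 = 0.00415 m^2, W = 4.39 mJ = 0.00439 J
Cleaving exposes two faces of area A, so total new surface = 2*A and gamma = W / (2*A)
gamma = 0.00439 / (2 * 0.00415)
gamma = 0.529 J/m^2

0.529


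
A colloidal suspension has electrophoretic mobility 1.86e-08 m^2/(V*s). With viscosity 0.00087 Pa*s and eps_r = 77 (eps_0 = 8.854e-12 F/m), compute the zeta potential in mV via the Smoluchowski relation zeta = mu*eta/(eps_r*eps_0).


Smoluchowski equation: zeta = mu * eta / (eps_r * eps_0)
zeta = 1.86e-08 * 0.00087 / (77 * 8.854e-12)
zeta = 0.023736 V = 23.74 mV

23.74


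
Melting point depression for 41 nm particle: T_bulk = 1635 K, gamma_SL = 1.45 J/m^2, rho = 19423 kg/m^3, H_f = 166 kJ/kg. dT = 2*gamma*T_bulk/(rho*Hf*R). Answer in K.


Radius R = 41/2 = 20.5 nm = 2.05e-08 m
Convert H_f = 166 kJ/kg = 166000 J/kg
dT = 2 * gamma_SL * T_bulk / (rho * H_f * R)
dT = 2 * 1.45 * 1635 / (19423 * 166000 * 2.05e-08)
dT = 71.7 K

71.7


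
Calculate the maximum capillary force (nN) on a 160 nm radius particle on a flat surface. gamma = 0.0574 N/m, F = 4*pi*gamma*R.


Convert radius: R = 160 nm = 1.6e-07 m
F = 4 * pi * gamma * R
F = 4 * pi * 0.0574 * 1.6e-07
F = 1.1541e-07 N = 115.4095 nN

115.4095


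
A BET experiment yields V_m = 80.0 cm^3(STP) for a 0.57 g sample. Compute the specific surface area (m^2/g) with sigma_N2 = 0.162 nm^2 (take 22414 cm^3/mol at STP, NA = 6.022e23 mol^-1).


Number of moles in monolayer = V_m / 22414 = 80.0 / 22414 = 0.0035692
Number of molecules = moles * NA = 0.0035692 * 6.022e23
SA = molecules * sigma / mass
SA = (80.0 / 22414) * 6.022e23 * 0.162e-18 / 0.57
SA = 610.9 m^2/g

610.9


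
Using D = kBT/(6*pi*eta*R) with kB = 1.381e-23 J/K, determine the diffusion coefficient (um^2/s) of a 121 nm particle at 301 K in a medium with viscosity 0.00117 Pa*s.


Radius R = 121/2 = 60.5 nm = 6.05e-08 m
D = kB*T / (6*pi*eta*R)
D = 1.381e-23 * 301 / (6 * pi * 0.00117 * 6.05e-08)
D = 3.11543e-12 m^2/s = 3.115 um^2/s

3.115


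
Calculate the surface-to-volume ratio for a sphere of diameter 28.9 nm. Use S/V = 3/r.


Radius r = 28.9/2 = 14.45 nm
S/V = 3 / r = 3 / 14.45
S/V = 0.2076 nm^-1

0.2076


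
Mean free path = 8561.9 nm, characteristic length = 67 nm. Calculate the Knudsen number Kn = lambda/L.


Knudsen number Kn = lambda / L
Kn = 8561.9 / 67
Kn = 127.7896

127.7896


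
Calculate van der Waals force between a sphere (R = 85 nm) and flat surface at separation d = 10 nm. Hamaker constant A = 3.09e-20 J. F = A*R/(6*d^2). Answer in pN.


Convert to SI: R = 85 nm = 8.5e-08 m, d = 10 nm = 1e-08 m
F = A * R / (6 * d^2)
F = 3.09e-20 * 8.5e-08 / (6 * (1e-08)^2)
F = 4.3775e-12 N = 4.377 pN

4.377


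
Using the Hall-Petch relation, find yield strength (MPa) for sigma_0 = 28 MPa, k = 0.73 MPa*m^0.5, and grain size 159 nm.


d = 159 nm = 1.59e-07 m
sqrt(d) = 0.000398748
Hall-Petch contribution = k / sqrt(d) = 0.73 / 0.000398748 = 1830.7 MPa
sigma = sigma_0 + k/sqrt(d) = 28 + 1830.7 = 1858.7 MPa

1858.7


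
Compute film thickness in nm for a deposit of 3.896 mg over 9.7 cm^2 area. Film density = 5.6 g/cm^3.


Convert: m = 3.896 mg = 3.8960e-06 kg, A = 9.7 cm^2 = 9.7000e-04 m^2, rho = 5.6 g/cm^3 = 5600 kg/m^3
t = m / (A * rho)
t = 3.8960e-06 / (9.7000e-04 * 5600)
t = 7.1723e-07 m = 717.2 nm

717.2


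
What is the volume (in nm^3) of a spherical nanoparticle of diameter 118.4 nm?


Radius r = 118.4/2 = 59.2 nm
Volume V = (4/3) * pi * r^3
V = (4/3) * pi * (59.2)^3
V = 869067.94 nm^3

869067.94


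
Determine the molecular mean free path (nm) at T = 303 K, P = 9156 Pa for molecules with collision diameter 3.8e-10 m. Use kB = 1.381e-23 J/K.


Mean free path: lambda = kB*T / (sqrt(2) * pi * d^2 * P)
lambda = 1.381e-23 * 303 / (sqrt(2) * pi * (3.8e-10)^2 * 9156)
lambda = 7.12358e-07 m
lambda = 712.36 nm

712.36


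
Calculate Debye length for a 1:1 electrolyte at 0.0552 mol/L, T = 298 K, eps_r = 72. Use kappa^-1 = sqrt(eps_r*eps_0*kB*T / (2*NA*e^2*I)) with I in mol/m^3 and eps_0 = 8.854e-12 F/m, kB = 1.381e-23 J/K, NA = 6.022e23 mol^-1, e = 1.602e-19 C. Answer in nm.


Ionic strength I = 0.0552 * 1^2 * 1000 = 55.2 mol/m^3
kappa^-1 = sqrt(72 * 8.854e-12 * 1.381e-23 * 298 / (2 * 6.022e23 * (1.602e-19)^2 * 55.2))
kappa^-1 = 1.24 nm

1.24


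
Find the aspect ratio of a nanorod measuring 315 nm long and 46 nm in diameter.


Aspect ratio AR = length / diameter
AR = 315 / 46
AR = 6.85

6.85


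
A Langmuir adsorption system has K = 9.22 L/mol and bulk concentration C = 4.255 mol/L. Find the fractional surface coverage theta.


Langmuir isotherm: theta = K*C / (1 + K*C)
K*C = 9.22 * 4.255 = 39.2311
theta = 39.2311 / (1 + 39.2311) = 39.2311 / 40.2311
theta = 0.9751

0.9751


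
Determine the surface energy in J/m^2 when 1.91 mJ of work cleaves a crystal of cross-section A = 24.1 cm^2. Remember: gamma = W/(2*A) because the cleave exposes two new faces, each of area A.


Convert: A = 24.1 cm^2 = 0.00241 m^2, W = 1.91 mJ = 0.00191 J
Cleaving exposes two faces of area A, so total new surface = 2*A and gamma = W / (2*A)
gamma = 0.00191 / (2 * 0.00241)
gamma = 0.396 J/m^2

0.396


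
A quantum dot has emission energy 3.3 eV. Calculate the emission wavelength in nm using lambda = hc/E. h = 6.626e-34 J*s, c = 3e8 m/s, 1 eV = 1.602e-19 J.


Convert energy: E = 3.3 eV = 3.3 * 1.602e-19 = 5.2866e-19 J
lambda = h*c / E = 6.626e-34 * 3e8 / 5.2866e-19
lambda = 3.76007e-07 m = 376.0 nm

376.0


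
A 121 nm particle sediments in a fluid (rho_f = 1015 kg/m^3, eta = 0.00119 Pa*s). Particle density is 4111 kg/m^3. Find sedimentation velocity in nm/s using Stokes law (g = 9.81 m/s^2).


Radius R = 121/2 nm = 6.05e-08 m
Density difference = 4111 - 1015 = 3096 kg/m^3
v = 2 * R^2 * (rho_p - rho_f) * g / (9 * eta)
v = 2 * (6.05e-08)^2 * 3096 * 9.81 / (9 * 0.00119)
v = 2.07597e-08 m/s = 20.7597 nm/s

20.7597


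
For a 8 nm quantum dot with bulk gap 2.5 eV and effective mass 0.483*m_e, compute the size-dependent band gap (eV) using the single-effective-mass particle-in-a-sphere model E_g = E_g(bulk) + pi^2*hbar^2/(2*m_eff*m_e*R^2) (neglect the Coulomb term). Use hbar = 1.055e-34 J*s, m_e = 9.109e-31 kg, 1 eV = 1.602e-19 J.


Radius R = 8/2 nm = 4e-09 m
Confinement energy dE = pi^2 * hbar^2 / (2 * m_eff * m_e * R^2)
dE = pi^2 * (1.055e-34)^2 / (2 * 0.483 * 9.109e-31 * (4e-09)^2) J, divided by 1.602e-19 J/eV
dE = 0.0487 eV
Total band gap = E_g(bulk) + dE = 2.5 + 0.0487 = 2.5487 eV

2.5487


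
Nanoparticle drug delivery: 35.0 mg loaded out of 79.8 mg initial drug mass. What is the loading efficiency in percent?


Drug loading efficiency = (drug loaded / drug initial) * 100
DLE = 35.0 / 79.8 * 100
DLE = 0.4386 * 100
DLE = 43.86%

43.86


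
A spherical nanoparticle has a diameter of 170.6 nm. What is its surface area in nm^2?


Radius r = 170.6/2 = 85.3 nm
Surface area SA = 4 * pi * r^2
SA = 4 * pi * (85.3)^2
SA = 91434.04 nm^2

91434.04


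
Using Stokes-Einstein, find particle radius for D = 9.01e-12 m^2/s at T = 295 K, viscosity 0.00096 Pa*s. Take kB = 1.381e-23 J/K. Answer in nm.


Stokes-Einstein: R = kB*T / (6*pi*eta*D)
R = 1.381e-23 * 295 / (6 * pi * 0.00096 * 9.01e-12)
R = 2.49873e-08 m = 24.99 nm

24.99


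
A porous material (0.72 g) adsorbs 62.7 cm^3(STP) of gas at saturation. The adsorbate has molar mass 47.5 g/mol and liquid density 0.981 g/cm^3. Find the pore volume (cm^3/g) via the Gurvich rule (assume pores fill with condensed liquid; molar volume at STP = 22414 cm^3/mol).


Moles adsorbed n = V_ads / 22414 = 62.7 / 22414 = 2.797359e-03 mol
Liquid volume V_liq = n * M / rho_liq = 2.797359e-03 * 47.5 / 0.981 = 0.13545 cm^3
Specific pore volume V_pore = V_liq / m_sample = 0.13545 / 0.72
V_pore = 0.1881 cm^3/g

0.1881


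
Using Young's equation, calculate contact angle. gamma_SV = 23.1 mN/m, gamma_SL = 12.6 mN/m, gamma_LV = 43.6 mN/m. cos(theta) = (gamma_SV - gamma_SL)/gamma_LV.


cos(theta) = (gamma_SV - gamma_SL) / gamma_LV
cos(theta) = (23.1 - 12.6) / 43.6
cos(theta) = 0.240826
theta = arccos(0.240826) = 76.06 degrees

76.06


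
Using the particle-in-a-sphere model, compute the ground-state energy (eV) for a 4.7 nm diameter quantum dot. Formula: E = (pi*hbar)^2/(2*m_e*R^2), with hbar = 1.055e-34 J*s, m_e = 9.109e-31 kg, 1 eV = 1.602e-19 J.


Radius R = 4.7/2 = 2.35 nm = 2.35e-09 m
E = (pi * 1.055e-34)^2 / (2 * 9.109e-31 * (2.35e-09)^2)
E(J) = 1.09186e-20
E = E(J) / 1.602e-19 = 0.0682 eV

0.0682


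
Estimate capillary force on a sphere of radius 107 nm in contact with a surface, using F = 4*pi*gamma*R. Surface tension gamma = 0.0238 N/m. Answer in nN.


Convert radius: R = 107 nm = 1.07e-07 m
F = 4 * pi * gamma * R
F = 4 * pi * 0.0238 * 1.07e-07
F = 3.20015e-08 N = 32.0015 nN

32.0015


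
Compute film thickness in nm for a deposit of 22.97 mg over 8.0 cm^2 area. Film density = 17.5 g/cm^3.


Convert: m = 22.97 mg = 2.2970e-05 kg, A = 8.0 cm^2 = 8.0000e-04 m^2, rho = 17.5 g/cm^3 = 17500 kg/m^3
t = m / (A * rho)
t = 2.2970e-05 / (8.0000e-04 * 17500)
t = 1.6407e-06 m = 1640.7 nm

1640.7


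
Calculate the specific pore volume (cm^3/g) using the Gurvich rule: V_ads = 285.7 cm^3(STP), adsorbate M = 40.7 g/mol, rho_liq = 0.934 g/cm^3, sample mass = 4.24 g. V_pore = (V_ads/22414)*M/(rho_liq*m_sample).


Moles adsorbed n = V_ads / 22414 = 285.7 / 22414 = 1.274650e-02 mol
Liquid volume V_liq = n * M / rho_liq = 1.274650e-02 * 40.7 / 0.934 = 0.55544 cm^3
Specific pore volume V_pore = V_liq / m_sample = 0.55544 / 4.24
V_pore = 0.131 cm^3/g

0.131


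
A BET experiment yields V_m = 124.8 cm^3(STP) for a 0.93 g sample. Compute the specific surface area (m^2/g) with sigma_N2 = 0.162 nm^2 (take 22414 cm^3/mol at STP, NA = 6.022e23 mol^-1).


Number of moles in monolayer = V_m / 22414 = 124.8 / 22414 = 0.00556795
Number of molecules = moles * NA = 0.00556795 * 6.022e23
SA = molecules * sigma / mass
SA = (124.8 / 22414) * 6.022e23 * 0.162e-18 / 0.93
SA = 584.1 m^2/g

584.1


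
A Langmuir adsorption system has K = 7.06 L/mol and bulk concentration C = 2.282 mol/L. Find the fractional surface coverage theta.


Langmuir isotherm: theta = K*C / (1 + K*C)
K*C = 7.06 * 2.282 = 16.11092
theta = 16.11092 / (1 + 16.11092) = 16.11092 / 17.11092
theta = 0.9416

0.9416


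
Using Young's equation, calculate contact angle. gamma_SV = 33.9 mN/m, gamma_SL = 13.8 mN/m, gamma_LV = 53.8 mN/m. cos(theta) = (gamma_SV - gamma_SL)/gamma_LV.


cos(theta) = (gamma_SV - gamma_SL) / gamma_LV
cos(theta) = (33.9 - 13.8) / 53.8
cos(theta) = 0.373606
theta = arccos(0.373606) = 68.06 degrees

68.06


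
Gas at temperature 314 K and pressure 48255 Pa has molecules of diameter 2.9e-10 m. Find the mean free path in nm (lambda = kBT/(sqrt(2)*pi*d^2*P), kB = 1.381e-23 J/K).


Mean free path: lambda = kB*T / (sqrt(2) * pi * d^2 * P)
lambda = 1.381e-23 * 314 / (sqrt(2) * pi * (2.9e-10)^2 * 48255)
lambda = 2.40503e-07 m
lambda = 240.5 nm

240.5


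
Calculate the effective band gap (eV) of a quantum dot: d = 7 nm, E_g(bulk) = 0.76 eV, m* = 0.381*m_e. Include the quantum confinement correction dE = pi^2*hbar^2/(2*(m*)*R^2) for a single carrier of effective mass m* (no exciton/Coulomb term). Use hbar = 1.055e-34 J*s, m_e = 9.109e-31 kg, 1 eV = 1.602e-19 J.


Radius R = 7/2 nm = 3.5e-09 m
Confinement energy dE = pi^2 * hbar^2 / (2 * m_eff * m_e * R^2)
dE = pi^2 * (1.055e-34)^2 / (2 * 0.381 * 9.109e-31 * (3.5e-09)^2) J, divided by 1.602e-19 J/eV
dE = 0.0806 eV
Total band gap = E_g(bulk) + dE = 0.76 + 0.0806 = 0.8406 eV

0.8406


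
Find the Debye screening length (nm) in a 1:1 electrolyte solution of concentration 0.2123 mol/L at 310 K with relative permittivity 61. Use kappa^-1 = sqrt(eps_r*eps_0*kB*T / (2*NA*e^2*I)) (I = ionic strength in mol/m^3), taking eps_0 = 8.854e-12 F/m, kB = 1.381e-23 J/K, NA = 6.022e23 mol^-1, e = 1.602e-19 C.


Ionic strength I = 0.2123 * 1^2 * 1000 = 212.3 mol/m^3
kappa^-1 = sqrt(61 * 8.854e-12 * 1.381e-23 * 310 / (2 * 6.022e23 * (1.602e-19)^2 * 212.3))
kappa^-1 = 0.594 nm

0.594


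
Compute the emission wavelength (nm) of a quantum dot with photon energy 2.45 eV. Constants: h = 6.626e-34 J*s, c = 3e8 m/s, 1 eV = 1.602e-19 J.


Convert energy: E = 2.45 eV = 2.45 * 1.602e-19 = 3.9249e-19 J
lambda = h*c / E = 6.626e-34 * 3e8 / 3.9249e-19
lambda = 5.06459e-07 m = 506.5 nm

506.5


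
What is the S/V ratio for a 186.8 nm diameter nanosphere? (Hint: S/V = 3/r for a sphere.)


Radius r = 186.8/2 = 93.4 nm
S/V = 3 / r = 3 / 93.4
S/V = 0.0321 nm^-1

0.0321


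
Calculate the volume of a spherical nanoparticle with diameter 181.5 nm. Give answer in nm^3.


Radius r = 181.5/2 = 90.75 nm
Volume V = (4/3) * pi * r^3
V = (4/3) * pi * (90.75)^3
V = 3130606.7 nm^3

3130606.7


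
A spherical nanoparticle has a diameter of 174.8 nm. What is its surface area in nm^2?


Radius r = 174.8/2 = 87.4 nm
Surface area SA = 4 * pi * r^2
SA = 4 * pi * (87.4)^2
SA = 95991.49 nm^2

95991.49


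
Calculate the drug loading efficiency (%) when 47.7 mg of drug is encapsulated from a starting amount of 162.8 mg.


Drug loading efficiency = (drug loaded / drug initial) * 100
DLE = 47.7 / 162.8 * 100
DLE = 0.293 * 100
DLE = 29.3%

29.3


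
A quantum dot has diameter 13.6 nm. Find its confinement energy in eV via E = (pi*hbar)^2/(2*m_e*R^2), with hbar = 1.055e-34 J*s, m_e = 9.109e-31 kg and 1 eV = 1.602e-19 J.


Radius R = 13.6/2 = 6.8 nm = 6.8e-09 m
E = (pi * 1.055e-34)^2 / (2 * 9.109e-31 * (6.8e-09)^2)
E(J) = 1.30403e-21
E = E(J) / 1.602e-19 = 0.0081 eV

0.0081


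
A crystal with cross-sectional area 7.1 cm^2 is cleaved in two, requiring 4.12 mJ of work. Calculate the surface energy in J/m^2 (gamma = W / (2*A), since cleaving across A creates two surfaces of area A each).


Convert: A = 7.1 cm^2 = 0.00071 m^2, W = 4.12 mJ = 0.00412 J
Cleaving exposes two faces of area A, so total new surface = 2*A and gamma = W / (2*A)
gamma = 0.00412 / (2 * 0.00071)
gamma = 2.901 J/m^2

2.901


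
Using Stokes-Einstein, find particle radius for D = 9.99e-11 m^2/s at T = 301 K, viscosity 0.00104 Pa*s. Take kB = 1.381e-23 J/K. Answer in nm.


Stokes-Einstein: R = kB*T / (6*pi*eta*D)
R = 1.381e-23 * 301 / (6 * pi * 0.00104 * 9.99e-11)
R = 2.12256e-09 m = 2.12 nm

2.12


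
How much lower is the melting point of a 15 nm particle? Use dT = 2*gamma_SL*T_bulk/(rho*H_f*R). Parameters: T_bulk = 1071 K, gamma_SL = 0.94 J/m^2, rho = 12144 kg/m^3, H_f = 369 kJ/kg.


Radius R = 15/2 = 7.5 nm = 7.5e-09 m
Convert H_f = 369 kJ/kg = 369000 J/kg
dT = 2 * gamma_SL * T_bulk / (rho * H_f * R)
dT = 2 * 0.94 * 1071 / (12144 * 369000 * 7.5e-09)
dT = 59.9 K

59.9


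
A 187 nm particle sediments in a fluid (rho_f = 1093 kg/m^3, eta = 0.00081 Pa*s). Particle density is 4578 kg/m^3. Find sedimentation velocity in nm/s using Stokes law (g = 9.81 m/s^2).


Radius R = 187/2 nm = 9.35e-08 m
Density difference = 4578 - 1093 = 3485 kg/m^3
v = 2 * R^2 * (rho_p - rho_f) * g / (9 * eta)
v = 2 * (9.35e-08)^2 * 3485 * 9.81 / (9 * 0.00081)
v = 8.19969e-08 m/s = 81.9969 nm/s

81.9969


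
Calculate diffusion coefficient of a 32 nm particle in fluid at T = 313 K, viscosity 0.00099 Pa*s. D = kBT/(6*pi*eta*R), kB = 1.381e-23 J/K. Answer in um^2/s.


Radius R = 32/2 = 16 nm = 1.6e-08 m
D = kB*T / (6*pi*eta*R)
D = 1.381e-23 * 313 / (6 * pi * 0.00099 * 1.6e-08)
D = 1.44771e-11 m^2/s = 14.477 um^2/s

14.477


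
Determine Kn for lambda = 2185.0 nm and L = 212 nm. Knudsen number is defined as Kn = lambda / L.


Knudsen number Kn = lambda / L
Kn = 2185.0 / 212
Kn = 10.3066

10.3066


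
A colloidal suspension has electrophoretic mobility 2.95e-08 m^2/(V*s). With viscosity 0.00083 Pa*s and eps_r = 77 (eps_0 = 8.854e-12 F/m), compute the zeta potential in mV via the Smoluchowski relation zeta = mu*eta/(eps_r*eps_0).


Smoluchowski equation: zeta = mu * eta / (eps_r * eps_0)
zeta = 2.95e-08 * 0.00083 / (77 * 8.854e-12)
zeta = 0.035915 V = 35.91 mV

35.91


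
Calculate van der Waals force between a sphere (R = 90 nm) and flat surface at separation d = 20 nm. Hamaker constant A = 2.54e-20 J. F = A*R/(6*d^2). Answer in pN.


Convert to SI: R = 90 nm = 9e-08 m, d = 20 nm = 2e-08 m
F = A * R / (6 * d^2)
F = 2.54e-20 * 9e-08 / (6 * (2e-08)^2)
F = 9.525e-13 N = 0.953 pN

0.953


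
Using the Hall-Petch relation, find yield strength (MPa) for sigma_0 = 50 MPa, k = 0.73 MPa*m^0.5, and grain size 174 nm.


d = 174 nm = 1.74e-07 m
sqrt(d) = 0.0004171331
Hall-Petch contribution = k / sqrt(d) = 0.73 / 0.0004171331 = 1750.0 MPa
sigma = sigma_0 + k/sqrt(d) = 50 + 1750.0 = 1800.0 MPa

1800.0


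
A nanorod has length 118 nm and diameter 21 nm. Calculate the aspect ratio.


Aspect ratio AR = length / diameter
AR = 118 / 21
AR = 5.62

5.62


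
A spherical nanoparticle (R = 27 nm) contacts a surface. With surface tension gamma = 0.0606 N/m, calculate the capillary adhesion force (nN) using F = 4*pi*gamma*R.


Convert radius: R = 27 nm = 2.7e-08 m
F = 4 * pi * gamma * R
F = 4 * pi * 0.0606 * 2.7e-08
F = 2.05611e-08 N = 20.5611 nN

20.5611


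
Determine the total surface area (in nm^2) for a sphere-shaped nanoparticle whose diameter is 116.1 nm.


Radius r = 116.1/2 = 58.05 nm
Surface area SA = 4 * pi * r^2
SA = 4 * pi * (58.05)^2
SA = 42346.19 nm^2

42346.19


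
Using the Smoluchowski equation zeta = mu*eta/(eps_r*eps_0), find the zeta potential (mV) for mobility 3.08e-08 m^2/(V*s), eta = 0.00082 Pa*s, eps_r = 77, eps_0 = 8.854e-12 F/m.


Smoluchowski equation: zeta = mu * eta / (eps_r * eps_0)
zeta = 3.08e-08 * 0.00082 / (77 * 8.854e-12)
zeta = 0.037045 V = 37.05 mV

37.05


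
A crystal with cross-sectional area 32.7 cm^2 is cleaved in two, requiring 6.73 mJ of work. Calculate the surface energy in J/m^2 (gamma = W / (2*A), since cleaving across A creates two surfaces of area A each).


Convert: A = 32.7 cm^2 = 0.00327 m^2, W = 6.73 mJ = 0.00673 J
Cleaving exposes two faces of area A, so total new surface = 2*A and gamma = W / (2*A)
gamma = 0.00673 / (2 * 0.00327)
gamma = 1.029 J/m^2

1.029


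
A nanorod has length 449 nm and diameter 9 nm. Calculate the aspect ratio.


Aspect ratio AR = length / diameter
AR = 449 / 9
AR = 49.89

49.89


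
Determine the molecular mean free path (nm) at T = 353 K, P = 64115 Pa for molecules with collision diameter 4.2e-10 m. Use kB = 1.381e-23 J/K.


Mean free path: lambda = kB*T / (sqrt(2) * pi * d^2 * P)
lambda = 1.381e-23 * 353 / (sqrt(2) * pi * (4.2e-10)^2 * 64115)
lambda = 9.70164e-08 m
lambda = 97.02 nm

97.02


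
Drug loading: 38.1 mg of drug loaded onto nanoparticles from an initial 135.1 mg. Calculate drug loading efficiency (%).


Drug loading efficiency = (drug loaded / drug initial) * 100
DLE = 38.1 / 135.1 * 100
DLE = 0.282 * 100
DLE = 28.2%

28.2


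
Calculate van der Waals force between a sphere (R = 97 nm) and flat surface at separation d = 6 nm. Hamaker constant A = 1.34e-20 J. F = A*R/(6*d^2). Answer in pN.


Convert to SI: R = 97 nm = 9.7e-08 m, d = 6 nm = 6e-09 m
F = A * R / (6 * d^2)
F = 1.34e-20 * 9.7e-08 / (6 * (6e-09)^2)
F = 6.01759e-12 N = 6.018 pN

6.018


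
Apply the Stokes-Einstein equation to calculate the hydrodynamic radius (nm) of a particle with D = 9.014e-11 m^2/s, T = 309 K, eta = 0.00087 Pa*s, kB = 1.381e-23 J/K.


Stokes-Einstein: R = kB*T / (6*pi*eta*D)
R = 1.381e-23 * 309 / (6 * pi * 0.00087 * 9.014e-11)
R = 2.88678e-09 m = 2.89 nm

2.89


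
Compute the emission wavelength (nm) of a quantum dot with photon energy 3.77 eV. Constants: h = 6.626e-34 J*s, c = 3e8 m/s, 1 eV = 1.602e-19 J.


Convert energy: E = 3.77 eV = 3.77 * 1.602e-19 = 6.03954e-19 J
lambda = h*c / E = 6.626e-34 * 3e8 / 6.03954e-19
lambda = 3.29131e-07 m = 329.1 nm

329.1


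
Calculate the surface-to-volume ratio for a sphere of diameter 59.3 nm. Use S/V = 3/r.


Radius r = 59.3/2 = 29.65 nm
S/V = 3 / r = 3 / 29.65
S/V = 0.1012 nm^-1

0.1012


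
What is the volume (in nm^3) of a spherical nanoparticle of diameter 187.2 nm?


Radius r = 187.2/2 = 93.6 nm
Volume V = (4/3) * pi * r^3
V = (4/3) * pi * (93.6)^3
V = 3434916.27 nm^3

3434916.27


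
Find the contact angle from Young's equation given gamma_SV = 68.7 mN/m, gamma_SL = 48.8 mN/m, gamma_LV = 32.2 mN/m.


cos(theta) = (gamma_SV - gamma_SL) / gamma_LV
cos(theta) = (68.7 - 48.8) / 32.2
cos(theta) = 0.618012
theta = arccos(0.618012) = 51.83 degrees

51.83


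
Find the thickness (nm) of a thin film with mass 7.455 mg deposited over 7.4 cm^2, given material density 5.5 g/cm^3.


Convert: m = 7.455 mg = 7.4550e-06 kg, A = 7.4 cm^2 = 7.4000e-04 m^2, rho = 5.5 g/cm^3 = 5500 kg/m^3
t = m / (A * rho)
t = 7.4550e-06 / (7.4000e-04 * 5500)
t = 1.8317e-06 m = 1831.7 nm

1831.7


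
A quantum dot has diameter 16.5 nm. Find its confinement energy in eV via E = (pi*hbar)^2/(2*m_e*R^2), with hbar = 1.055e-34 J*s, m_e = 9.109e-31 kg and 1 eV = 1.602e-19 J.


Radius R = 16.5/2 = 8.25 nm = 8.25e-09 m
E = (pi * 1.055e-34)^2 / (2 * 9.109e-31 * (8.25e-09)^2)
E(J) = 8.85923e-22
E = E(J) / 1.602e-19 = 0.0055 eV

0.0055


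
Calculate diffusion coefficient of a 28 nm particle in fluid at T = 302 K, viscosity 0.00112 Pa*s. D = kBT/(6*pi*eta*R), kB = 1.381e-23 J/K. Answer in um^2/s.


Radius R = 28/2 = 14 nm = 1.4e-08 m
D = kB*T / (6*pi*eta*R)
D = 1.381e-23 * 302 / (6 * pi * 0.00112 * 1.4e-08)
D = 1.41109e-11 m^2/s = 14.111 um^2/s

14.111


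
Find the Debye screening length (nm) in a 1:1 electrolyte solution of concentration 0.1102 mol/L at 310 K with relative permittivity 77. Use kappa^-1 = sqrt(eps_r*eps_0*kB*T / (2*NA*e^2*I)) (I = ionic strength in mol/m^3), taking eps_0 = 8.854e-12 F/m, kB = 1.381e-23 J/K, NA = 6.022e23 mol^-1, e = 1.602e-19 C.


Ionic strength I = 0.1102 * 1^2 * 1000 = 110.2 mol/m^3
kappa^-1 = sqrt(77 * 8.854e-12 * 1.381e-23 * 310 / (2 * 6.022e23 * (1.602e-19)^2 * 110.2))
kappa^-1 = 0.926 nm

0.926


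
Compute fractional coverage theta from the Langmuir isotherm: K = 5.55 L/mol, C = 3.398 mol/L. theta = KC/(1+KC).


Langmuir isotherm: theta = K*C / (1 + K*C)
K*C = 5.55 * 3.398 = 18.8589
theta = 18.8589 / (1 + 18.8589) = 18.8589 / 19.8589
theta = 0.9496

0.9496


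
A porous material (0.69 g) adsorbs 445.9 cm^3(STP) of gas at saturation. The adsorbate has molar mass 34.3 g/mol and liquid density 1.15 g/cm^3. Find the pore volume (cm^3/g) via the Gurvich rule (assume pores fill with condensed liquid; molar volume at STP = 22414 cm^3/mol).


Moles adsorbed n = V_ads / 22414 = 445.9 / 22414 = 1.989382e-02 mol
Liquid volume V_liq = n * M / rho_liq = 1.989382e-02 * 34.3 / 1.15 = 0.59335 cm^3
Specific pore volume V_pore = V_liq / m_sample = 0.59335 / 0.69
V_pore = 0.8599 cm^3/g

0.8599


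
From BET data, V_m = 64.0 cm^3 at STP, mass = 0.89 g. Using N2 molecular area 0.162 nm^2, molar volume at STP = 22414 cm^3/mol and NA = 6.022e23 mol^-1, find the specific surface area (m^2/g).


Number of moles in monolayer = V_m / 22414 = 64.0 / 22414 = 0.00285536
Number of molecules = moles * NA = 0.00285536 * 6.022e23
SA = molecules * sigma / mass
SA = (64.0 / 22414) * 6.022e23 * 0.162e-18 / 0.89
SA = 313.0 m^2/g

313.0


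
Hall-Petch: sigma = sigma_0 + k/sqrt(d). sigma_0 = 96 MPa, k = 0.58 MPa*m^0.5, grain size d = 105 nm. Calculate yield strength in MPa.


d = 105 nm = 1.05e-07 m
sqrt(d) = 0.000324037
Hall-Petch contribution = k / sqrt(d) = 0.58 / 0.000324037 = 1789.9 MPa
sigma = sigma_0 + k/sqrt(d) = 96 + 1789.9 = 1885.9 MPa

1885.9


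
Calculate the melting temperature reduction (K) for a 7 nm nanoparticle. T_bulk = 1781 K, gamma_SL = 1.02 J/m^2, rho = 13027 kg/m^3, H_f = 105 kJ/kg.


Radius R = 7/2 = 3.5 nm = 3.5e-09 m
Convert H_f = 105 kJ/kg = 105000 J/kg
dT = 2 * gamma_SL * T_bulk / (rho * H_f * R)
dT = 2 * 1.02 * 1781 / (13027 * 105000 * 3.5e-09)
dT = 758.9 K

758.9


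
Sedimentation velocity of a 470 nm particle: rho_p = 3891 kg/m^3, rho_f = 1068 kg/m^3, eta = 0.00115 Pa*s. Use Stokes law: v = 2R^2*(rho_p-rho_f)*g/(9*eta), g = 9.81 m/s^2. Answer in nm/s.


Radius R = 470/2 nm = 2.35e-07 m
Density difference = 3891 - 1068 = 2823 kg/m^3
v = 2 * R^2 * (rho_p - rho_f) * g / (9 * eta)
v = 2 * (2.35e-07)^2 * 2823 * 9.81 / (9 * 0.00115)
v = 2.95533e-07 m/s = 295.5325 nm/s

295.5325


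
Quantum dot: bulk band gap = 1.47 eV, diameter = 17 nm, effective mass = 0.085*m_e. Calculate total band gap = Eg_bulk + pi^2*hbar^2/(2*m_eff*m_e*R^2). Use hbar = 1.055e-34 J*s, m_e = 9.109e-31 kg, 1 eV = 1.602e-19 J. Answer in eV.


Radius R = 17/2 nm = 8.5e-09 m
Confinement energy dE = pi^2 * hbar^2 / (2 * m_eff * m_e * R^2)
dE = pi^2 * (1.055e-34)^2 / (2 * 0.085 * 9.109e-31 * (8.5e-09)^2) J, divided by 1.602e-19 J/eV
dE = 0.0613 eV
Total band gap = E_g(bulk) + dE = 1.47 + 0.0613 = 1.5313 eV

1.5313


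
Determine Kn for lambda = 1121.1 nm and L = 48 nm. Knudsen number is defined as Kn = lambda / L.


Knudsen number Kn = lambda / L
Kn = 1121.1 / 48
Kn = 23.3562

23.3562


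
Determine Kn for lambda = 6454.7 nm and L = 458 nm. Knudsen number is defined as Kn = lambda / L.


Knudsen number Kn = lambda / L
Kn = 6454.7 / 458
Kn = 14.0932

14.0932


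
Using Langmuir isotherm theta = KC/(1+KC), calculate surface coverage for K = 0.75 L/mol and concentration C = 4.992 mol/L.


Langmuir isotherm: theta = K*C / (1 + K*C)
K*C = 0.75 * 4.992 = 3.744
theta = 3.744 / (1 + 3.744) = 3.744 / 4.744
theta = 0.7892

0.7892


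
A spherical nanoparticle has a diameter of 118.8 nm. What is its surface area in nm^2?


Radius r = 118.8/2 = 59.4 nm
Surface area SA = 4 * pi * r^2
SA = 4 * pi * (59.4)^2
SA = 44338.68 nm^2

44338.68


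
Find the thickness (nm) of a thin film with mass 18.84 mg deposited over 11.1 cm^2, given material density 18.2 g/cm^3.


Convert: m = 18.84 mg = 1.8840e-05 kg, A = 11.1 cm^2 = 1.1100e-03 m^2, rho = 18.2 g/cm^3 = 18200 kg/m^3
t = m / (A * rho)
t = 1.8840e-05 / (1.1100e-03 * 18200)
t = 9.3258e-07 m = 932.6 nm

932.6


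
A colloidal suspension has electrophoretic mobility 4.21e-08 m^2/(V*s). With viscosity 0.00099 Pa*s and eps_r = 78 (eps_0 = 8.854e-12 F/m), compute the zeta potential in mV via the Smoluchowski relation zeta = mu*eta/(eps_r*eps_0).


Smoluchowski equation: zeta = mu * eta / (eps_r * eps_0)
zeta = 4.21e-08 * 0.00099 / (78 * 8.854e-12)
zeta = 0.060351 V = 60.35 mV

60.35


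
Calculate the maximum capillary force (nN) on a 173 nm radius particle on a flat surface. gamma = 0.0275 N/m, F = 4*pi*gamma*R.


Convert radius: R = 173 nm = 1.73e-07 m
F = 4 * pi * gamma * R
F = 4 * pi * 0.0275 * 1.73e-07
F = 5.97845e-08 N = 59.7845 nN

59.7845


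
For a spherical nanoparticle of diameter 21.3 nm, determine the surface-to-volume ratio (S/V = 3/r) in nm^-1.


Radius r = 21.3/2 = 10.65 nm
S/V = 3 / r = 3 / 10.65
S/V = 0.2817 nm^-1

0.2817


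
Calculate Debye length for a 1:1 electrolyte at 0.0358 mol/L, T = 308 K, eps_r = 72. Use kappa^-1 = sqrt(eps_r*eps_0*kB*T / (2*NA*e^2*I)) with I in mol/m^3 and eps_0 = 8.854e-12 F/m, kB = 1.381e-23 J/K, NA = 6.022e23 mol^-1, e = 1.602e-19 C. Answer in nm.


Ionic strength I = 0.0358 * 1^2 * 1000 = 35.8 mol/m^3
kappa^-1 = sqrt(72 * 8.854e-12 * 1.381e-23 * 308 / (2 * 6.022e23 * (1.602e-19)^2 * 35.8))
kappa^-1 = 1.565 nm

1.565


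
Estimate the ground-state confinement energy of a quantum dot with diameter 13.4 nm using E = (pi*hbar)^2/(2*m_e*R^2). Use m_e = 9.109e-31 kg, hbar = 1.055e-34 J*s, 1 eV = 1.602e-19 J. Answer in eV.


Radius R = 13.4/2 = 6.7 nm = 6.7e-09 m
E = (pi * 1.055e-34)^2 / (2 * 9.109e-31 * (6.7e-09)^2)
E(J) = 1.34324e-21
E = E(J) / 1.602e-19 = 0.0084 eV

0.0084


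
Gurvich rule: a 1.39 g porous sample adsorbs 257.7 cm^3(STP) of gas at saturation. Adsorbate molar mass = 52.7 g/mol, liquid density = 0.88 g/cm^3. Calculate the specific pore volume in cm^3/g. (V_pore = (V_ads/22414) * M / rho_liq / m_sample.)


Moles adsorbed n = V_ads / 22414 = 257.7 / 22414 = 1.149728e-02 mol
Liquid volume V_liq = n * M / rho_liq = 1.149728e-02 * 52.7 / 0.88 = 0.68853 cm^3
Specific pore volume V_pore = V_liq / m_sample = 0.68853 / 1.39
V_pore = 0.4953 cm^3/g

0.4953


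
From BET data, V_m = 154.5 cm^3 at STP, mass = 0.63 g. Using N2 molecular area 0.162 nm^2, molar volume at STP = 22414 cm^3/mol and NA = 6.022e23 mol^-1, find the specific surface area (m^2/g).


Number of moles in monolayer = V_m / 22414 = 154.5 / 22414 = 0.00689301
Number of molecules = moles * NA = 0.00689301 * 6.022e23
SA = molecules * sigma / mass
SA = (154.5 / 22414) * 6.022e23 * 0.162e-18 / 0.63
SA = 1067.4 m^2/g

1067.4


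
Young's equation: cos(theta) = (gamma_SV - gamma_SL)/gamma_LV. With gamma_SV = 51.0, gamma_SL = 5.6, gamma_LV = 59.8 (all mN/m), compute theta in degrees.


cos(theta) = (gamma_SV - gamma_SL) / gamma_LV
cos(theta) = (51.0 - 5.6) / 59.8
cos(theta) = 0.759197
theta = arccos(0.759197) = 40.61 degrees

40.61


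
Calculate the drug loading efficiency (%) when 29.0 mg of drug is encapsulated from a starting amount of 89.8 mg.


Drug loading efficiency = (drug loaded / drug initial) * 100
DLE = 29.0 / 89.8 * 100
DLE = 0.3229 * 100
DLE = 32.29%

32.29


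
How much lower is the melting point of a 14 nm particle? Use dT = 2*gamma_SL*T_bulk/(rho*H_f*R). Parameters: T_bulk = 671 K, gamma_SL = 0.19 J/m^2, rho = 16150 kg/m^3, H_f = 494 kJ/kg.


Radius R = 14/2 = 7 nm = 7e-09 m
Convert H_f = 494 kJ/kg = 494000 J/kg
dT = 2 * gamma_SL * T_bulk / (rho * H_f * R)
dT = 2 * 0.19 * 671 / (16150 * 494000 * 7e-09)
dT = 4.6 K

4.6
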